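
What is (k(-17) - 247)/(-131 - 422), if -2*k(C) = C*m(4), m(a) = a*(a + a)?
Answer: -25/553 ≈ -0.045208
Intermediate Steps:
m(a) = 2*a² (m(a) = a*(2*a) = 2*a²)
k(C) = -16*C (k(C) = -C*2*4²/2 = -C*2*16/2 = -C*32/2 = -16*C)
(k(-17) - 247)/(-131 - 422) = (-16*(-17) - 247)/(-131 - 422) = (272 - 247)/(-553) = 25*(-1/553) = -25/553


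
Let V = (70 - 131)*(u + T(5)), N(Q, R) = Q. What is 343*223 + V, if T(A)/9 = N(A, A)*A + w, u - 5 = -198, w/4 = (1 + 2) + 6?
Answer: 54773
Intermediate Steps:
w = 36 (w = 4*((1 + 2) + 6) = 4*(3 + 6) = 4*9 = 36)
u = -193 (u = 5 - 198 = -193)
T(A) = 324 + 9*A² (T(A) = 9*(A*A + 36) = 9*(A² + 36) = 9*(36 + A²) = 324 + 9*A²)
V = -21716 (V = (70 - 131)*(-193 + (324 + 9*5²)) = -61*(-193 + (324 + 9*25)) = -61*(-193 + (324 + 225)) = -61*(-193 + 549) = -61*356 = -21716)
343*223 + V = 343*223 - 21716 = 76489 - 21716 = 54773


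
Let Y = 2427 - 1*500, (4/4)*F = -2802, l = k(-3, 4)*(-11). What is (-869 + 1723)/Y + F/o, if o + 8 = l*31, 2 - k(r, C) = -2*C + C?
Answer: 3576785/1979029 ≈ 1.8073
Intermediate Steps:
k(r, C) = 2 + C (k(r, C) = 2 - (-2*C + C) = 2 - (-1)*C = 2 + C)
l = -66 (l = (2 + 4)*(-11) = 6*(-11) = -66)
F = -2802
Y = 1927 (Y = 2427 - 500 = 1927)
o = -2054 (o = -8 - 66*31 = -8 - 2046 = -2054)
(-869 + 1723)/Y + F/o = (-869 + 1723)/1927 - 2802/(-2054) = 854*(1/1927) - 2802*(-1/2054) = 854/1927 + 1401/1027 = 3576785/1979029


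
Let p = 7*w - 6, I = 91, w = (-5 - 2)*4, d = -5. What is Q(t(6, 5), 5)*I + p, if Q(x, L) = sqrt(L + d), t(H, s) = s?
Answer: -202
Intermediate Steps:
w = -28 (w = -7*4 = -28)
Q(x, L) = sqrt(-5 + L) (Q(x, L) = sqrt(L - 5) = sqrt(-5 + L))
p = -202 (p = 7*(-28) - 6 = -196 - 6 = -202)
Q(t(6, 5), 5)*I + p = sqrt(-5 + 5)*91 - 202 = sqrt(0)*91 - 202 = 0*91 - 202 = 0 - 202 = -202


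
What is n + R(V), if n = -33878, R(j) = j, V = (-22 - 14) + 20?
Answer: -33894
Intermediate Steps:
V = -16 (V = -36 + 20 = -16)
n + R(V) = -33878 - 16 = -33894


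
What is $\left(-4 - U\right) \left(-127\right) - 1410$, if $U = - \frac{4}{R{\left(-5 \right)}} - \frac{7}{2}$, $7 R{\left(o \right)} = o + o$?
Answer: $- \frac{9909}{10} \approx -990.9$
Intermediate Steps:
$R{\left(o \right)} = \frac{2 o}{7}$ ($R{\left(o \right)} = \frac{o + o}{7} = \frac{2 o}{7}$)
$U = - \frac{7}{10}$ ($U = - \frac{4}{\frac{2}{7} \left(-5\right)} - \frac{7}{2} = - \frac{4}{- \frac{10}{7}} - \frac{7}{2} = \left(-4\right) \left(- \frac{7}{10}\right) - \frac{7}{2} = \frac{14}{5} - \frac{7}{2} = - \frac{7}{10} \approx -0.7$)
$\left(-4 - U\right) \left(-127\right) - 1410 = \left(-4 - - \frac{7}{10}\right) \left(-127\right) - 1410 = \left(-4 + \frac{7}{10}\right) \left(-127\right) - 1410 = \left(- \frac{33}{10}\right) \left(-127\right) - 1410 = \frac{4191}{10} - 1410 = - \frac{9909}{10}$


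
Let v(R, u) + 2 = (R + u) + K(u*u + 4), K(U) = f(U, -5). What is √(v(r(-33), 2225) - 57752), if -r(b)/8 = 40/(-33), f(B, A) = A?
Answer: I*√60465966/33 ≈ 235.64*I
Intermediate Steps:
K(U) = -5
r(b) = 320/33 (r(b) = -320/(-33) = -320*(-1)/33 = -8*(-40/33) = 320/33)
v(R, u) = -7 + R + u (v(R, u) = -2 + ((R + u) - 5) = -2 + (-5 + R + u) = -7 + R + u)
√(v(r(-33), 2225) - 57752) = √((-7 + 320/33 + 2225) - 57752) = √(73514/33 - 57752) = √(-1832302/33) = I*√60465966/33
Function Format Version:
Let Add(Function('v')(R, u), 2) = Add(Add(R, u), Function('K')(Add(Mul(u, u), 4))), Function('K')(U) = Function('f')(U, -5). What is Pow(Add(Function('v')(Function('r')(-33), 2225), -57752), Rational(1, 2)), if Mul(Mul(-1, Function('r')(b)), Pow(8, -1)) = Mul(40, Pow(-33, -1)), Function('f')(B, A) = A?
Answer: Mul(Rational(1, 33), I, Pow(60465966, Rational(1, 2))) ≈ Mul(235.64, I)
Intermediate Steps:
Function('K')(U) = -5
Function('r')(b) = Rational(320, 33) (Function('r')(b) = Mul(-8, Mul(40, Pow(-33, -1))) = Mul(-8, Mul(40, Rational(-1, 33))) = Mul(-8, Rational(-40, 33)) = Rational(320, 33))
Function('v')(R, u) = Add(-7, R, u) (Function('v')(R, u) = Add(-2, Add(Add(R, u), -5)) = Add(-2, Add(-5, R, u)) = Add(-7, R, u))
Pow(Add(Function('v')(Function('r')(-33), 2225), -57752), Rational(1, 2)) = Pow(Add(Add(-7, Rational(320, 33), 2225), -57752), Rational(1, 2)) = Pow(Add(Rational(73514, 33), -57752), Rational(1, 2)) = Pow(Rational(-1832302, 33), Rational(1, 2)) = Mul(Rational(1, 33), I, Pow(60465966, Rational(1, 2)))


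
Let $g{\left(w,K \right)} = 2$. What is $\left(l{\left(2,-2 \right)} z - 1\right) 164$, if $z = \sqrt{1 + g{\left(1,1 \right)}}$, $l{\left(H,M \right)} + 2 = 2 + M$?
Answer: $-164 - 328 \sqrt{3} \approx -732.11$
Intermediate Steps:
$l{\left(H,M \right)} = M$ ($l{\left(H,M \right)} = -2 + \left(2 + M\right) = M$)
$z = \sqrt{3}$ ($z = \sqrt{1 + 2} = \sqrt{3} \approx 1.732$)
$\left(l{\left(2,-2 \right)} z - 1\right) 164 = \left(- 2 \sqrt{3} - 1\right) 164 = \left(-1 - 2 \sqrt{3}\right) 164 = -164 - 328 \sqrt{3}$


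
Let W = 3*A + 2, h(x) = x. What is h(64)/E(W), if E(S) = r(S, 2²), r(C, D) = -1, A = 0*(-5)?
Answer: -64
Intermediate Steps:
A = 0
W = 2 (W = 3*0 + 2 = 0 + 2 = 2)
E(S) = -1
h(64)/E(W) = 64/(-1) = 64*(-1) = -64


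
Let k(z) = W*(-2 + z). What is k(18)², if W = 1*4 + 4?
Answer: 16384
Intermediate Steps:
W = 8 (W = 4 + 4 = 8)
k(z) = -16 + 8*z (k(z) = 8*(-2 + z) = -16 + 8*z)
k(18)² = (-16 + 8*18)² = (-16 + 144)² = 128² = 16384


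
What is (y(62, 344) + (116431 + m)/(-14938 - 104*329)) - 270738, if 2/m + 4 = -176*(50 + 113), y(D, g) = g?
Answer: -190673591333021/705163284 ≈ -2.7040e+5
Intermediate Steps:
m = -1/14346 (m = 2/(-4 - 176*(50 + 113)) = 2/(-4 - 176*163) = 2/(-4 - 28688) = 2/(-28692) = 2*(-1/28692) = -1/14346 ≈ -6.9706e-5)
(y(62, 344) + (116431 + m)/(-14938 - 104*329)) - 270738 = (344 + (116431 - 1/14346)/(-14938 - 104*329)) - 270738 = (344 + 1670319125/(14346*(-14938 - 34216))) - 270738 = (344 + (1670319125/14346)/(-49154)) - 270738 = (344 + (1670319125/14346)*(-1/49154)) - 270738 = (344 - 1670319125/705163284) - 270738 = 240905850571/705163284 - 270738 = -190673591333021/705163284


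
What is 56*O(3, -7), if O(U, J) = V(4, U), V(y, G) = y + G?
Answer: 392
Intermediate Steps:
V(y, G) = G + y
O(U, J) = 4 + U (O(U, J) = U + 4 = 4 + U)
56*O(3, -7) = 56*(4 + 3) = 56*7 = 392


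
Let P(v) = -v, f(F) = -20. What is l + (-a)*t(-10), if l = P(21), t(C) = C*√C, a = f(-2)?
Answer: -21 - 200*I*√10 ≈ -21.0 - 632.46*I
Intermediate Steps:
a = -20
t(C) = C^(3/2)
l = -21 (l = -1*21 = -21)
l + (-a)*t(-10) = -21 + (-1*(-20))*(-10)^(3/2) = -21 + 20*(-10*I*√10) = -21 - 200*I*√10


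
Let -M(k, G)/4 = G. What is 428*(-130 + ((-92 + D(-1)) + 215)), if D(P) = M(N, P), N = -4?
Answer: -1284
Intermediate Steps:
M(k, G) = -4*G
D(P) = -4*P
428*(-130 + ((-92 + D(-1)) + 215)) = 428*(-130 + ((-92 - 4*(-1)) + 215)) = 428*(-130 + ((-92 + 4) + 215)) = 428*(-130 + (-88 + 215)) = 428*(-130 + 127) = 428*(-3) = -1284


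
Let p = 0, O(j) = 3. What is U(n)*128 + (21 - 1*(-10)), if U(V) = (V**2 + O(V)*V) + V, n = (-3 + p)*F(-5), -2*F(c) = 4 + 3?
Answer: 19519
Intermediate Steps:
F(c) = -7/2 (F(c) = -(4 + 3)/2 = -1/2*7 = -7/2)
n = 21/2 (n = (-3 + 0)*(-7/2) = -3*(-7/2) = 21/2 ≈ 10.500)
U(V) = V**2 + 4*V (U(V) = (V**2 + 3*V) + V = V**2 + 4*V)
U(n)*128 + (21 - 1*(-10)) = (21*(4 + 21/2)/2)*128 + (21 - 1*(-10)) = ((21/2)*(29/2))*128 + (21 + 10) = (609/4)*128 + 31 = 19488 + 31 = 19519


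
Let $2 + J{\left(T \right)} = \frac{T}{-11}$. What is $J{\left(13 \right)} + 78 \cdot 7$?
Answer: $\frac{5971}{11} \approx 542.82$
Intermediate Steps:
$J{\left(T \right)} = -2 - \frac{T}{11}$ ($J{\left(T \right)} = -2 + \frac{T}{-11} = -2 + T \left(- \frac{1}{11}\right) = -2 - \frac{T}{11}$)
$J{\left(13 \right)} + 78 \cdot 7 = \left(-2 - \frac{13}{11}\right) + 78 \cdot 7 = \left(-2 - \frac{13}{11}\right) + 546 = - \frac{35}{11} + 546 = \frac{5971}{11}$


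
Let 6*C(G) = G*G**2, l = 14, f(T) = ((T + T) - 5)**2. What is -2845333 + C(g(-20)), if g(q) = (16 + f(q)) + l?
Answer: 2887081459/2 ≈ 1.4435e+9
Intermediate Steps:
f(T) = (-5 + 2*T)**2 (f(T) = (2*T - 5)**2 = (-5 + 2*T)**2)
g(q) = 30 + (-5 + 2*q)**2 (g(q) = (16 + (-5 + 2*q)**2) + 14 = 30 + (-5 + 2*q)**2)
C(G) = G**3/6 (C(G) = (G*G**2)/6 = G**3/6)
-2845333 + C(g(-20)) = -2845333 + (30 + (-5 + 2*(-20))**2)**3/6 = -2845333 + (30 + (-5 - 40)**2)**3/6 = -2845333 + (30 + (-45)**2)**3/6 = -2845333 + (30 + 2025)**3/6 = -2845333 + (1/6)*2055**3 = -2845333 + (1/6)*8678316375 = -2845333 + 2892772125/2 = 2887081459/2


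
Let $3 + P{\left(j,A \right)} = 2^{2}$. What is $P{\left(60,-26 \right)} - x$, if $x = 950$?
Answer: $-949$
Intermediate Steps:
$P{\left(j,A \right)} = 1$ ($P{\left(j,A \right)} = -3 + 2^{2} = -3 + 4 = 1$)
$P{\left(60,-26 \right)} - x = 1 - 950 = -949$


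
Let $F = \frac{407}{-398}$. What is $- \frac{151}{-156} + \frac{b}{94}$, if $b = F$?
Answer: $\frac{698215}{729534} \approx 0.95707$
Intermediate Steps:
$F = - \frac{407}{398}$ ($F = 407 \left(- \frac{1}{398}\right) = - \frac{407}{398} \approx -1.0226$)
$b = - \frac{407}{398} \approx -1.0226$
$- \frac{151}{-156} + \frac{b}{94} = - \frac{151}{-156} - \frac{407}{398 \cdot 94} = \left(-151\right) \left(- \frac{1}{156}\right) - \frac{407}{37412} = \frac{151}{156} - \frac{407}{37412} = \frac{698215}{729534}$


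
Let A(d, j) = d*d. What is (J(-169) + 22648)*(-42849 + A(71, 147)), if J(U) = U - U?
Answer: -856275584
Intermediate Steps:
A(d, j) = d²
J(U) = 0
(J(-169) + 22648)*(-42849 + A(71, 147)) = (0 + 22648)*(-42849 + 71²) = 22648*(-42849 + 5041) = 22648*(-37808) = -856275584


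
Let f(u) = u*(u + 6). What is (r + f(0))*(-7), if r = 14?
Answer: -98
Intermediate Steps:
f(u) = u*(6 + u)
(r + f(0))*(-7) = (14 + 0*(6 + 0))*(-7) = (14 + 0*6)*(-7) = (14 + 0)*(-7) = 14*(-7) = -98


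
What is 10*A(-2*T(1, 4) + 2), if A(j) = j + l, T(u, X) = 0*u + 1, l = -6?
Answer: -60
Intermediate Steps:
T(u, X) = 1 (T(u, X) = 0 + 1 = 1)
A(j) = -6 + j (A(j) = j - 6 = -6 + j)
10*A(-2*T(1, 4) + 2) = 10*(-6 + (-2*1 + 2)) = 10*(-6 + (-2 + 2)) = 10*(-6 + 0) = 10*(-6) = -60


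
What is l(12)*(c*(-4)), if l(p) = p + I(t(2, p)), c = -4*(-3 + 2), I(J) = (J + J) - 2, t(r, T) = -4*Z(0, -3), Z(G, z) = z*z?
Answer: 992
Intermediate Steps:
Z(G, z) = z²
t(r, T) = -36 (t(r, T) = -4*(-3)² = -4*9 = -36)
I(J) = -2 + 2*J (I(J) = 2*J - 2 = -2 + 2*J)
c = 4 (c = -4*(-1) = 4)
l(p) = -74 + p (l(p) = p + (-2 + 2*(-36)) = p + (-2 - 72) = p - 74 = -74 + p)
l(12)*(c*(-4)) = (-74 + 12)*(4*(-4)) = -62*(-16) = 992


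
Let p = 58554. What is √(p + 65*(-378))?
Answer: 24*√59 ≈ 184.35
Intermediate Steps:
√(p + 65*(-378)) = √(58554 + 65*(-378)) = √(58554 - 24570) = √33984 = 24*√59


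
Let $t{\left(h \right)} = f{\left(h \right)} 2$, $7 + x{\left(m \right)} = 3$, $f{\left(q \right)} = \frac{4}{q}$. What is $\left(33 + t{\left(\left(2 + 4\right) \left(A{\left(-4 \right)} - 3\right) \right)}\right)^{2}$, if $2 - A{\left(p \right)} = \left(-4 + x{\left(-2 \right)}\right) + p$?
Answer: $\frac{1194649}{1089} \approx 1097.0$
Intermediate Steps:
$x{\left(m \right)} = -4$ ($x{\left(m \right)} = -7 + 3 = -4$)
$A{\left(p \right)} = 10 - p$ ($A{\left(p \right)} = 2 - \left(\left(-4 - 4\right) + p\right) = 2 - \left(-8 + p\right) = 10 - p$)
$t{\left(h \right)} = \frac{8}{h}$ ($t{\left(h \right)} = \frac{4}{h} 2 = \frac{8}{h}$)
$\left(33 + t{\left(\left(2 + 4\right) \left(A{\left(-4 \right)} - 3\right) \right)}\right)^{2} = \left(33 + \frac{8}{\left(2 + 4\right) \left(\left(10 - -4\right) - 3\right)}\right)^{2} = \left(33 + \frac{8}{6 \left(\left(10 + 4\right) - 3\right)}\right)^{2} = \left(33 + \frac{8}{6 \left(14 - 3\right)}\right)^{2} = \left(33 + \frac{8}{6 \cdot 11}\right)^{2} = \left(33 + \frac{8}{66}\right)^{2} = \left(33 + 8 \cdot \frac{1}{66}\right)^{2} = \left(33 + \frac{4}{33}\right)^{2} = \left(\frac{1093}{33}\right)^{2} = \frac{1194649}{1089}$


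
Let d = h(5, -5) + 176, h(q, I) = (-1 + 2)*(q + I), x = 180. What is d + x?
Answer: 356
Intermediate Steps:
h(q, I) = I + q (h(q, I) = 1*(I + q) = I + q)
d = 176 (d = (-5 + 5) + 176 = 0 + 176 = 176)
d + x = 176 + 180 = 356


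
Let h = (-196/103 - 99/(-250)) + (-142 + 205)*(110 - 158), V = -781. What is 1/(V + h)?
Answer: -25750/98017553 ≈ -0.00026271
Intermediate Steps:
h = -77906803/25750 (h = (-196*1/103 - 99*(-1/250)) + 63*(-48) = (-196/103 + 99/250) - 3024 = -38803/25750 - 3024 = -77906803/25750 ≈ -3025.5)
1/(V + h) = 1/(-781 - 77906803/25750) = 1/(-98017553/25750) = -25750/98017553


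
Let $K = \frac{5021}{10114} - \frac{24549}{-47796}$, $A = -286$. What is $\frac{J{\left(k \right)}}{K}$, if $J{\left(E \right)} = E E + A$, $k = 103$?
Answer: $\frac{39604987812}{3875177} \approx 10220.0$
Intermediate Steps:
$J{\left(E \right)} = -286 + E^{2}$ ($J{\left(E \right)} = E E - 286 = E^{2} - 286 = -286 + E^{2}$)
$K = \frac{11625531}{11509732}$ ($K = 5021 \cdot \frac{1}{10114} - - \frac{1169}{2276} = \frac{5021}{10114} + \frac{1169}{2276} = \frac{11625531}{11509732} \approx 1.0101$)
$\frac{J{\left(k \right)}}{K} = \frac{-286 + 103^{2}}{\frac{11625531}{11509732}} = \left(-286 + 10609\right) \frac{11509732}{11625531} = 10323 \cdot \frac{11509732}{11625531} = \frac{39604987812}{3875177}$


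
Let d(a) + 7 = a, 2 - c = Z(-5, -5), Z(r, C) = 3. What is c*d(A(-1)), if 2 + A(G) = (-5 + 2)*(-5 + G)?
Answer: -9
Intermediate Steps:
c = -1 (c = 2 - 1*3 = 2 - 3 = -1)
A(G) = 13 - 3*G (A(G) = -2 + (-5 + 2)*(-5 + G) = -2 - 3*(-5 + G) = -2 + (15 - 3*G) = 13 - 3*G)
d(a) = -7 + a
c*d(A(-1)) = -(-7 + (13 - 3*(-1))) = -(-7 + (13 + 3)) = -(-7 + 16) = -1*9 = -9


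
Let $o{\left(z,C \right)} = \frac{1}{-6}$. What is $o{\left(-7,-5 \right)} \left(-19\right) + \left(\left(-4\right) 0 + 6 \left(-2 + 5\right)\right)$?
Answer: $\frac{127}{6} \approx 21.167$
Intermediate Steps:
$o{\left(z,C \right)} = - \frac{1}{6}$
$o{\left(-7,-5 \right)} \left(-19\right) + \left(\left(-4\right) 0 + 6 \left(-2 + 5\right)\right) = \left(- \frac{1}{6}\right) \left(-19\right) + \left(\left(-4\right) 0 + 6 \left(-2 + 5\right)\right) = \frac{19}{6} + \left(0 + 6 \cdot 3\right) = \frac{19}{6} + \left(0 + 18\right) = \frac{19}{6} + 18 = \frac{127}{6}$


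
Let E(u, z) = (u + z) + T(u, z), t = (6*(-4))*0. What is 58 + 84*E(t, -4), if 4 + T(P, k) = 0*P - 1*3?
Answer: -866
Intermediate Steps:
t = 0 (t = -24*0 = 0)
T(P, k) = -7 (T(P, k) = -4 + (0*P - 1*3) = -4 + (0 - 3) = -4 - 3 = -7)
E(u, z) = -7 + u + z (E(u, z) = (u + z) - 7 = -7 + u + z)
58 + 84*E(t, -4) = 58 + 84*(-7 + 0 - 4) = 58 + 84*(-11) = 58 - 924 = -866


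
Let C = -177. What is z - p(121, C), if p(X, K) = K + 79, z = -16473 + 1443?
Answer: -14932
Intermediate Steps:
z = -15030
p(X, K) = 79 + K
z - p(121, C) = -15030 - (79 - 177) = -15030 - 1*(-98) = -15030 + 98 = -14932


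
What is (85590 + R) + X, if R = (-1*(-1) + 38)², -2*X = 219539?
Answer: -45317/2 ≈ -22659.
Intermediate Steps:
X = -219539/2 (X = -½*219539 = -219539/2 ≈ -1.0977e+5)
R = 1521 (R = (1 + 38)² = 39² = 1521)
(85590 + R) + X = (85590 + 1521) - 219539/2 = 87111 - 219539/2 = -45317/2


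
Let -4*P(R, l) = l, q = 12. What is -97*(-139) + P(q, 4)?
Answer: 13482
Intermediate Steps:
P(R, l) = -l/4
-97*(-139) + P(q, 4) = -97*(-139) - ¼*4 = 13483 - 1 = 13482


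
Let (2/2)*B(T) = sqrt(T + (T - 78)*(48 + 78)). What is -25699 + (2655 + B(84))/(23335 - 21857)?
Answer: -37980467/1478 + sqrt(210)/739 ≈ -25697.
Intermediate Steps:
B(T) = sqrt(-9828 + 127*T) (B(T) = sqrt(T + (T - 78)*(48 + 78)) = sqrt(T + (-78 + T)*126) = sqrt(T + (-9828 + 126*T)) = sqrt(-9828 + 127*T))
-25699 + (2655 + B(84))/(23335 - 21857) = -25699 + (2655 + sqrt(-9828 + 127*84))/(23335 - 21857) = -25699 + (2655 + sqrt(-9828 + 10668))/1478 = -25699 + (2655 + sqrt(840))*(1/1478) = -25699 + (2655 + 2*sqrt(210))*(1/1478) = -25699 + (2655/1478 + sqrt(210)/739) = -37980467/1478 + sqrt(210)/739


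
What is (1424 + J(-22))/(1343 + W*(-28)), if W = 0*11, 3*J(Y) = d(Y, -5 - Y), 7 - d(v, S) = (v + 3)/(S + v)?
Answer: 21376/20145 ≈ 1.0611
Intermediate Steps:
d(v, S) = 7 - (3 + v)/(S + v) (d(v, S) = 7 - (v + 3)/(S + v) = 7 - (3 + v)/(S + v))
J(Y) = 38/15 + Y/15 (J(Y) = ((-3 + 6*Y + 7*(-5 - Y))/((-5 - Y) + Y))/3 = ((-3 + 6*Y + (-35 - 7*Y))/(-5))/3 = (-(-38 - Y)/5)/3 = (38/5 + Y/5)/3 = 38/15 + Y/15)
W = 0
(1424 + J(-22))/(1343 + W*(-28)) = (1424 + (38/15 + (1/15)*(-22)))/(1343 + 0*(-28)) = (1424 + (38/15 - 22/15))/(1343 + 0) = (1424 + 16/15)/1343 = (21376/15)*(1/1343) = 21376/20145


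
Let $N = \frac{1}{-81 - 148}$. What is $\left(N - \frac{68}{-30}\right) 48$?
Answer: $\frac{124336}{1145} \approx 108.59$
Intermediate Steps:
$N = - \frac{1}{229}$ ($N = \frac{1}{-229} = - \frac{1}{229} \approx -0.0043668$)
$\left(N - \frac{68}{-30}\right) 48 = \left(- \frac{1}{229} - \frac{68}{-30}\right) 48 = \left(- \frac{1}{229} - - \frac{34}{15}\right) 48 = \left(- \frac{1}{229} + \frac{34}{15}\right) 48 = \frac{7771}{3435} \cdot 48 = \frac{124336}{1145}$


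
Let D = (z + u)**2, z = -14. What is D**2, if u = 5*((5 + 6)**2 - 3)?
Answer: 110075314176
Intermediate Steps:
u = 590 (u = 5*(11**2 - 3) = 5*(121 - 3) = 5*118 = 590)
D = 331776 (D = (-14 + 590)**2 = 576**2 = 331776)
D**2 = 331776**2 = 110075314176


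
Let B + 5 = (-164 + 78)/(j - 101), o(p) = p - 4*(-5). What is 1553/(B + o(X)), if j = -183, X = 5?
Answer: 220526/2883 ≈ 76.492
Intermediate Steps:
o(p) = 20 + p (o(p) = p + 20 = 20 + p)
B = -667/142 (B = -5 + (-164 + 78)/(-183 - 101) = -5 - 86/(-284) = -5 - 86*(-1/284) = -5 + 43/142 = -667/142 ≈ -4.6972)
1553/(B + o(X)) = 1553/(-667/142 + (20 + 5)) = 1553/(-667/142 + 25) = 1553/(2883/142) = 1553*(142/2883) = 220526/2883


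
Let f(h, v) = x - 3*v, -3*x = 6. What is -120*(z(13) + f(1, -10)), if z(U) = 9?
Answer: -4440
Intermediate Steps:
x = -2 (x = -1/3*6 = -2)
f(h, v) = -2 - 3*v
-120*(z(13) + f(1, -10)) = -120*(9 + (-2 - 3*(-10))) = -120*(9 + (-2 + 30)) = -120*(9 + 28) = -120*37 = -4440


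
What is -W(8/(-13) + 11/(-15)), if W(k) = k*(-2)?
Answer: -526/195 ≈ -2.6974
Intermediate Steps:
W(k) = -2*k
-W(8/(-13) + 11/(-15)) = -(-2)*(8/(-13) + 11/(-15)) = -(-2)*(8*(-1/13) + 11*(-1/15)) = -(-2)*(-8/13 - 11/15) = -(-2)*(-263)/195 = -1*526/195 = -526/195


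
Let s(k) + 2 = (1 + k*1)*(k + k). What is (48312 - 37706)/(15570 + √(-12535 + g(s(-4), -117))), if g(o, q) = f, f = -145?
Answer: 8256771/12121879 - 5303*I*√3170/60609395 ≈ 0.68115 - 0.0049262*I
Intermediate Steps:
s(k) = -2 + 2*k*(1 + k) (s(k) = -2 + (1 + k*1)*(k + k) = -2 + (1 + k)*(2*k) = -2 + 2*k*(1 + k))
g(o, q) = -145
(48312 - 37706)/(15570 + √(-12535 + g(s(-4), -117))) = (48312 - 37706)/(15570 + √(-12535 - 145)) = 10606/(15570 + √(-12680)) = 10606/(15570 + 2*I*√3170)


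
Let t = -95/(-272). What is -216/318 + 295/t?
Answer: 849860/1007 ≈ 843.95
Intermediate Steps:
t = 95/272 (t = -95*(-1/272) = 95/272 ≈ 0.34926)
-216/318 + 295/t = -216/318 + 295/(95/272) = -216*1/318 + 295*(272/95) = -36/53 + 16048/19 = 849860/1007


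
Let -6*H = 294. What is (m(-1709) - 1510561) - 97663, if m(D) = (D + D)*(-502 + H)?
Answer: 275094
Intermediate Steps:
H = -49 (H = -1/6*294 = -49)
m(D) = -1102*D (m(D) = (D + D)*(-502 - 49) = (2*D)*(-551) = -1102*D)
(m(-1709) - 1510561) - 97663 = (-1102*(-1709) - 1510561) - 97663 = (1883318 - 1510561) - 97663 = 372757 - 97663 = 275094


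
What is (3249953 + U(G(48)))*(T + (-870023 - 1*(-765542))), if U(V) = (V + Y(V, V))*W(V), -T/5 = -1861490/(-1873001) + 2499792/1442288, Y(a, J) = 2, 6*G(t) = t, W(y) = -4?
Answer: -57337103057527504405334/168837929143 ≈ -3.3960e+11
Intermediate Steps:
G(t) = t/6
T = -2302161751535/168837929143 (T = -5*(-1861490/(-1873001) + 2499792/1442288) = -5*(-1861490*(-1/1873001) + 2499792*(1/1442288)) = -5*(1861490/1873001 + 156237/90143) = -5*460432350307/168837929143 = -2302161751535/168837929143 ≈ -13.635)
U(V) = -8 - 4*V (U(V) = (V + 2)*(-4) = (2 + V)*(-4) = -8 - 4*V)
(3249953 + U(G(48)))*(T + (-870023 - 1*(-765542))) = (3249953 + (-8 - 2*48/3))*(-2302161751535/168837929143 + (-870023 - 1*(-765542))) = (3249953 + (-8 - 4*8))*(-2302161751535/168837929143 + (-870023 + 765542)) = (3249953 + (-8 - 32))*(-2302161751535/168837929143 - 104481) = (3249953 - 40)*(-17642657836541318/168837929143) = 3249913*(-17642657836541318/168837929143) = -57337103057527504405334/168837929143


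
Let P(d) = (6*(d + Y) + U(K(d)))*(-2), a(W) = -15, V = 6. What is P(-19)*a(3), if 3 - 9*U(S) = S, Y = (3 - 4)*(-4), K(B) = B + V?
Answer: -7940/3 ≈ -2646.7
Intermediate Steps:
K(B) = 6 + B (K(B) = B + 6 = 6 + B)
Y = 4 (Y = -1*(-4) = 4)
U(S) = 1/3 - S/9
P(d) = -142/3 - 106*d/9 (P(d) = (6*(d + 4) + (1/3 - (6 + d)/9))*(-2) = (6*(4 + d) + (1/3 + (-2/3 - d/9)))*(-2) = ((24 + 6*d) + (-1/3 - d/9))*(-2) = (71/3 + 53*d/9)*(-2) = -142/3 - 106*d/9)
P(-19)*a(3) = (-142/3 - 106/9*(-19))*(-15) = (-142/3 + 2014/9)*(-15) = (1588/9)*(-15) = -7940/3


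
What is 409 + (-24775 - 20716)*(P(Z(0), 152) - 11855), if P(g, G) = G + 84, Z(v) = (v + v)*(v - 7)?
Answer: 528560338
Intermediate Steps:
Z(v) = 2*v*(-7 + v) (Z(v) = (2*v)*(-7 + v) = 2*v*(-7 + v))
P(g, G) = 84 + G
409 + (-24775 - 20716)*(P(Z(0), 152) - 11855) = 409 + (-24775 - 20716)*((84 + 152) - 11855) = 409 - 45491*(236 - 11855) = 409 - 45491*(-11619) = 409 + 528559929 = 528560338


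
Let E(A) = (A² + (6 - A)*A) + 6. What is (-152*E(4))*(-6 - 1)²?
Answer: -223440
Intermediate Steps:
E(A) = 6 + A² + A*(6 - A) (E(A) = (A² + A*(6 - A)) + 6 = 6 + A² + A*(6 - A))
(-152*E(4))*(-6 - 1)² = (-152*(6 + 6*4))*(-6 - 1)² = -152*(6 + 24)*(-7)² = -152*30*49 = -4560*49 = -223440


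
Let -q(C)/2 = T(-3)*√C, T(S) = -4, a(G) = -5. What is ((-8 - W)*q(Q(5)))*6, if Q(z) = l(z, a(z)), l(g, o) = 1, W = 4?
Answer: -576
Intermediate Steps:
Q(z) = 1
q(C) = 8*√C (q(C) = -(-8)*√C = 8*√C)
((-8 - W)*q(Q(5)))*6 = ((-8 - 1*4)*(8*√1))*6 = ((-8 - 4)*(8*1))*6 = -12*8*6 = -96*6 = -576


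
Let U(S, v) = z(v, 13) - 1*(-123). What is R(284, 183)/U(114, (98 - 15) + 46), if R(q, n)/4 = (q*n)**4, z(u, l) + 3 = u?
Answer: 9727840825400798208/83 ≈ 1.1720e+17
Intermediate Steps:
z(u, l) = -3 + u
R(q, n) = 4*n**4*q**4 (R(q, n) = 4*(q*n)**4 = 4*(n*q)**4 = 4*(n**4*q**4) = 4*n**4*q**4)
U(S, v) = 120 + v (U(S, v) = (-3 + v) - 1*(-123) = (-3 + v) + 123 = 120 + v)
R(284, 183)/U(114, (98 - 15) + 46) = (4*183**4*284**4)/(120 + ((98 - 15) + 46)) = (4*1121513121*6505390336)/(120 + (83 + 46)) = 29183522476202394624/(120 + 129) = 29183522476202394624/249 = 29183522476202394624*(1/249) = 9727840825400798208/83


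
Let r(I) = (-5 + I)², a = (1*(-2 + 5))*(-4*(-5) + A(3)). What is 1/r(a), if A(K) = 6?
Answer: 1/5329 ≈ 0.00018765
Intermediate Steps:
a = 78 (a = (1*(-2 + 5))*(-4*(-5) + 6) = (1*3)*(20 + 6) = 3*26 = 78)
1/r(a) = 1/((-5 + 78)²) = 1/(73²) = 1/5329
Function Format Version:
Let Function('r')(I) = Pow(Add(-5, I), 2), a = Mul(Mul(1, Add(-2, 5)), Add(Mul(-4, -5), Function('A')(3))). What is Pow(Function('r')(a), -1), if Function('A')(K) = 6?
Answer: Rational(1, 5329) ≈ 0.00018765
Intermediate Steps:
a = 78 (a = Mul(Mul(1, Add(-2, 5)), Add(Mul(-4, -5), 6)) = Mul(Mul(1, 3), Add(20, 6)) = Mul(3, 26) = 78)
Pow(Function('r')(a), -1) = Pow(Pow(Add(-5, 78), 2), -1) = Pow(Pow(73, 2), -1) = Pow(5329, -1) = Rational(1, 5329)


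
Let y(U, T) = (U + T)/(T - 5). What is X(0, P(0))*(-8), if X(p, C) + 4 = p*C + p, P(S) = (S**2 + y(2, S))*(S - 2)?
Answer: 32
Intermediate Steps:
y(U, T) = (T + U)/(-5 + T)
P(S) = (-2 + S)*(S**2 + (2 + S)/(-5 + S)) (P(S) = (S**2 + (S + 2)/(-5 + S))*(S - 2) = (S**2 + (2 + S)/(-5 + S))*(-2 + S) = (-2 + S)*(S**2 + (2 + S)/(-5 + S)))
X(p, C) = -4 + p + C*p (X(p, C) = -4 + (p*C + p) = -4 + (C*p + p) = -4 + (p + C*p) = -4 + p + C*p)
X(0, P(0))*(-8) = (-4 + 0 + ((-4 + 0**4 - 7*0**3 + 11*0**2)/(-5 + 0))*0)*(-8) = (-4 + 0 + ((-4 + 0 - 7*0 + 11*0)/(-5))*0)*(-8) = (-4 + 0 - (-4 + 0 + 0 + 0)/5*0)*(-8) = (-4 + 0 - 1/5*(-4)*0)*(-8) = (-4 + 0 + (4/5)*0)*(-8) = (-4 + 0 + 0)*(-8) = -4*(-8) = 32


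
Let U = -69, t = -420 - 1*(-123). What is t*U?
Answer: 20493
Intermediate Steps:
t = -297 (t = -420 + 123 = -297)
t*U = -297*(-69) = 20493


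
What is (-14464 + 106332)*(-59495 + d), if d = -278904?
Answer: -31088039332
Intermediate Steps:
(-14464 + 106332)*(-59495 + d) = (-14464 + 106332)*(-59495 - 278904) = 91868*(-338399) = -31088039332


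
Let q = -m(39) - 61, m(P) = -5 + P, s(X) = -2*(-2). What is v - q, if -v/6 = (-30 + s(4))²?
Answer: -3961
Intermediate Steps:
s(X) = 4
v = -4056 (v = -6*(-30 + 4)² = -6*(-26)² = -6*676 = -4056)
q = -95 (q = -(-5 + 39) - 61 = -1*34 - 61 = -34 - 61 = -95)
v - q = -4056 - 1*(-95) = -4056 + 95 = -3961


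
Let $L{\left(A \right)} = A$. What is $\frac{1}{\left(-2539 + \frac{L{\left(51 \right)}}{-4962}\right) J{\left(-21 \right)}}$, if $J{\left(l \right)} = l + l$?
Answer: $\frac{827}{88189983} \approx 9.3775 \cdot 10^{-6}$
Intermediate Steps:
$J{\left(l \right)} = 2 l$
$\frac{1}{\left(-2539 + \frac{L{\left(51 \right)}}{-4962}\right) J{\left(-21 \right)}} = \frac{1}{\left(-2539 + \frac{51}{-4962}\right) 2 \left(-21\right)} = \frac{1}{\left(-2539 + 51 \left(- \frac{1}{4962}\right)\right) \left(-42\right)} = \frac{1}{-2539 - \frac{17}{1654}} \left(- \frac{1}{42}\right) = \frac{1}{- \frac{4199523}{1654}} \left(- \frac{1}{42}\right) = \left(- \frac{1654}{4199523}\right) \left(- \frac{1}{42}\right) = \frac{827}{88189983}$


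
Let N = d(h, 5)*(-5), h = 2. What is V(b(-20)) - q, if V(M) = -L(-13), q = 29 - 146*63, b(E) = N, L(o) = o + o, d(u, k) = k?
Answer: 9195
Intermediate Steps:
L(o) = 2*o
N = -25 (N = 5*(-5) = -25)
b(E) = -25
q = -9169 (q = 29 - 9198 = -9169)
V(M) = 26 (V(M) = -2*(-13) = -1*(-26) = 26)
V(b(-20)) - q = 26 - 1*(-9169) = 26 + 9169 = 9195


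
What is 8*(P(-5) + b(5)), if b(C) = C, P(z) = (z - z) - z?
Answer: 80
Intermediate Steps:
P(z) = -z (P(z) = 0 - z = -z)
8*(P(-5) + b(5)) = 8*(-1*(-5) + 5) = 8*(5 + 5) = 8*10 = 80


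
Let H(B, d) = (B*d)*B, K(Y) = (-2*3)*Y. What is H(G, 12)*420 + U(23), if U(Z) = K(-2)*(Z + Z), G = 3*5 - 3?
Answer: 726312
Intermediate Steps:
K(Y) = -6*Y
G = 12 (G = 15 - 3 = 12)
H(B, d) = d*B²
U(Z) = 24*Z (U(Z) = (-6*(-2))*(Z + Z) = 12*(2*Z) = 24*Z)
H(G, 12)*420 + U(23) = (12*12²)*420 + 24*23 = (12*144)*420 + 552 = 1728*420 + 552 = 725760 + 552 = 726312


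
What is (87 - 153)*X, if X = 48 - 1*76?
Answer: 1848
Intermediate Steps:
X = -28 (X = 48 - 76 = -28)
(87 - 153)*X = (87 - 153)*(-28) = -66*(-28) = 1848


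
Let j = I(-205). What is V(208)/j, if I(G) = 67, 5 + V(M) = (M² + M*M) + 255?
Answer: 86778/67 ≈ 1295.2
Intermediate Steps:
V(M) = 250 + 2*M² (V(M) = -5 + ((M² + M*M) + 255) = -5 + ((M² + M²) + 255) = -5 + (2*M² + 255) = -5 + (255 + 2*M²) = 250 + 2*M²)
j = 67
V(208)/j = (250 + 2*208²)/67 = (250 + 2*43264)*(1/67) = (250 + 86528)*(1/67) = 86778*(1/67) = 86778/67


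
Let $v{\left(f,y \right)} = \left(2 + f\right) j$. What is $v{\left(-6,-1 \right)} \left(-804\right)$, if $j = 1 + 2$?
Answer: $9648$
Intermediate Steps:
$j = 3$
$v{\left(f,y \right)} = 6 + 3 f$ ($v{\left(f,y \right)} = \left(2 + f\right) 3 = 6 + 3 f$)
$v{\left(-6,-1 \right)} \left(-804\right) = \left(6 + 3 \left(-6\right)\right) \left(-804\right) = \left(6 - 18\right) \left(-804\right) = \left(-12\right) \left(-804\right) = 9648$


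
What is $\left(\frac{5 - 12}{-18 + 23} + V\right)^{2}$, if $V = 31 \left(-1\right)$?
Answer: $\frac{26244}{25} \approx 1049.8$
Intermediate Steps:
$V = -31$
$\left(\frac{5 - 12}{-18 + 23} + V\right)^{2} = \left(\frac{5 - 12}{-18 + 23} - 31\right)^{2} = \left(- \frac{7}{5} - 31\right)^{2} = \left(- \frac{162}{5}\right)^{2} = \frac{26244}{25}$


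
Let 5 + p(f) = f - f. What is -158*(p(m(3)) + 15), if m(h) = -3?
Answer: -1580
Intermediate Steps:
p(f) = -5 (p(f) = -5 + (f - f) = -5 + 0 = -5)
-158*(p(m(3)) + 15) = -158*(-5 + 15) = -158*10 = -1580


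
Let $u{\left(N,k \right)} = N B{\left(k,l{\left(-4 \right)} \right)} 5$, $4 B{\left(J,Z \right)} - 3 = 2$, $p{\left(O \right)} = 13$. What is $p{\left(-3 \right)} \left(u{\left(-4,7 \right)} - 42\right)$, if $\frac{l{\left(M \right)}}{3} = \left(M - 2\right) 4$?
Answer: $-871$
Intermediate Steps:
$l{\left(M \right)} = -24 + 12 M$ ($l{\left(M \right)} = 3 \left(M - 2\right) 4 = 3 \left(-2 + M\right) 4 = 3 \left(-8 + 4 M\right) = -24 + 12 M$)
$B{\left(J,Z \right)} = \frac{5}{4}$ ($B{\left(J,Z \right)} = \frac{3}{4} + \frac{1}{4} \cdot 2 = \frac{3}{4} + \frac{1}{2} = \frac{5}{4}$)
$u{\left(N,k \right)} = \frac{25 N}{4}$ ($u{\left(N,k \right)} = N \frac{5}{4} \cdot 5 = \frac{5 N}{4} \cdot 5 = \frac{25 N}{4}$)
$p{\left(-3 \right)} \left(u{\left(-4,7 \right)} - 42\right) = 13 \left(\frac{25}{4} \left(-4\right) - 42\right) = 13 \left(-25 - 42\right) = 13 \left(-67\right) = -871$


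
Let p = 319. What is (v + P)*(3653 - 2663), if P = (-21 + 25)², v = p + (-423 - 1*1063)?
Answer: -1139490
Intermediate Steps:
v = -1167 (v = 319 + (-423 - 1*1063) = 319 + (-423 - 1063) = 319 - 1486 = -1167)
P = 16 (P = 4² = 16)
(v + P)*(3653 - 2663) = (-1167 + 16)*(3653 - 2663) = -1151*990 = -1139490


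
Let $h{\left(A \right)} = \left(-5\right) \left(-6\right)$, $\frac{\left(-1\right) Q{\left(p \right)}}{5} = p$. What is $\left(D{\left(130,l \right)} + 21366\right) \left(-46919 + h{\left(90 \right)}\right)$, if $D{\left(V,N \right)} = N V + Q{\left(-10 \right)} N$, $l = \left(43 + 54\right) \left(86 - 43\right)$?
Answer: $-36205153794$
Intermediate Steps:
$Q{\left(p \right)} = - 5 p$
$l = 4171$ ($l = 97 \cdot 43 = 4171$)
$D{\left(V,N \right)} = 50 N + N V$ ($D{\left(V,N \right)} = N V + \left(-5\right) \left(-10\right) N = N V + 50 N = 50 N + N V$)
$h{\left(A \right)} = 30$
$\left(D{\left(130,l \right)} + 21366\right) \left(-46919 + h{\left(90 \right)}\right) = \left(4171 \left(50 + 130\right) + 21366\right) \left(-46919 + 30\right) = \left(4171 \cdot 180 + 21366\right) \left(-46889\right) = \left(750780 + 21366\right) \left(-46889\right) = 772146 \left(-46889\right) = -36205153794$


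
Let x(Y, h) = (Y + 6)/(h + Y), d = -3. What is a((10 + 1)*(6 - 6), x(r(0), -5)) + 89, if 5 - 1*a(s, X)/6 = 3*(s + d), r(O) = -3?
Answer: 173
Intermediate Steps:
x(Y, h) = (6 + Y)/(Y + h)
a(s, X) = 84 - 18*s (a(s, X) = 30 - 18*(s - 3) = 30 - 18*(-3 + s) = 30 - 6*(-9 + 3*s) = 30 + (54 - 18*s) = 84 - 18*s)
a((10 + 1)*(6 - 6), x(r(0), -5)) + 89 = (84 - 18*(10 + 1)*(6 - 6)) + 89 = (84 - 198*0) + 89 = (84 - 18*0) + 89 = (84 + 0) + 89 = 84 + 89 = 173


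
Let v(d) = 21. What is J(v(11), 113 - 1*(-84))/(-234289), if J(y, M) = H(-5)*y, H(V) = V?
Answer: 105/234289 ≈ 0.00044816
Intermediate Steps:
J(y, M) = -5*y
J(v(11), 113 - 1*(-84))/(-234289) = -5*21/(-234289) = -105*(-1/234289) = 105/234289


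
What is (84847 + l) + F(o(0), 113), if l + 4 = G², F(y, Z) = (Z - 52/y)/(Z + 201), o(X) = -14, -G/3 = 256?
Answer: 1482918883/2198 ≈ 6.7467e+5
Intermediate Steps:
G = -768 (G = -3*256 = -768)
F(y, Z) = (Z - 52/y)/(201 + Z)
l = 589820 (l = -4 + (-768)² = -4 + 589824 = 589820)
(84847 + l) + F(o(0), 113) = (84847 + 589820) + (-52 + 113*(-14))/((-14)*(201 + 113)) = 674667 - 1/14*(-52 - 1582)/314 = 674667 - 1/14*1/314*(-1634) = 674667 + 817/2198 = 1482918883/2198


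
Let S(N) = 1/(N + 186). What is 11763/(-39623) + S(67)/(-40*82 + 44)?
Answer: -9630501827/32439667084 ≈ -0.29687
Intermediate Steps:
S(N) = 1/(186 + N)
11763/(-39623) + S(67)/(-40*82 + 44) = 11763/(-39623) + 1/((186 + 67)*(-40*82 + 44)) = 11763*(-1/39623) + 1/(253*(-3280 + 44)) = -11763/39623 + (1/253)/(-3236) = -11763/39623 + (1/253)*(-1/3236) = -11763/39623 - 1/818708 = -9630501827/32439667084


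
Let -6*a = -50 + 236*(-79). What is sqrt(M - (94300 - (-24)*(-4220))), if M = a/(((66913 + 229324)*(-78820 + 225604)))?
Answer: sqrt(824843352600235648538782)/10870712952 ≈ 83.546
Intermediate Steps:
a = 9347/3 (a = -(-50 + 236*(-79))/6 = -(-50 - 18644)/6 = -1/6*(-18694) = 9347/3 ≈ 3115.7)
M = 9347/130448555424 (M = 9347/(3*(((66913 + 229324)*(-78820 + 225604)))) = 9347/(3*((296237*146784))) = (9347/3)/43482851808 = (9347/3)*(1/43482851808) = 9347/130448555424 ≈ 7.1653e-8)
sqrt(M - (94300 - (-24)*(-4220))) = sqrt(9347/130448555424 - (94300 - (-24)*(-4220))) = sqrt(9347/130448555424 - (94300 - 1*101280)) = sqrt(9347/130448555424 - (94300 - 101280)) = sqrt(9347/130448555424 - 1*(-6980)) = sqrt(9347/130448555424 + 6980) = sqrt(910530916868867/130448555424) = sqrt(824843352600235648538782)/10870712952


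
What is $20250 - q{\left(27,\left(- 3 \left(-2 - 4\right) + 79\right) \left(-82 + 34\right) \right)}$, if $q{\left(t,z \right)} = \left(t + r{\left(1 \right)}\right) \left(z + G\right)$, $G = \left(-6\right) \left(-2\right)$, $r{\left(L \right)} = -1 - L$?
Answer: $136350$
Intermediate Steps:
$G = 12$
$q{\left(t,z \right)} = \left(-2 + t\right) \left(12 + z\right)$ ($q{\left(t,z \right)} = \left(t - 2\right) \left(z + 12\right) = \left(t - 2\right) \left(12 + z\right) = \left(-2 + t\right) \left(12 + z\right)$)
$20250 - q{\left(27,\left(- 3 \left(-2 - 4\right) + 79\right) \left(-82 + 34\right) \right)} = 20250 - \left(-24 - 2 \left(- 3 \left(-2 - 4\right) + 79\right) \left(-82 + 34\right) + 12 \cdot 27 + 27 \left(- 3 \left(-2 - 4\right) + 79\right) \left(-82 + 34\right)\right) = 20250 - \left(-24 - 2 \left(\left(-3\right) \left(-6\right) + 79\right) \left(-48\right) + 324 + 27 \left(\left(-3\right) \left(-6\right) + 79\right) \left(-48\right)\right) = 20250 - \left(-24 - 2 \left(18 + 79\right) \left(-48\right) + 324 + 27 \left(18 + 79\right) \left(-48\right)\right) = 20250 - \left(-24 - 2 \cdot 97 \left(-48\right) + 324 + 27 \cdot 97 \left(-48\right)\right) = 20250 - \left(-24 - -9312 + 324 + 27 \left(-4656\right)\right) = 20250 - \left(-24 + 9312 + 324 - 125712\right) = 20250 - -116100 = 20250 + 116100 = 136350$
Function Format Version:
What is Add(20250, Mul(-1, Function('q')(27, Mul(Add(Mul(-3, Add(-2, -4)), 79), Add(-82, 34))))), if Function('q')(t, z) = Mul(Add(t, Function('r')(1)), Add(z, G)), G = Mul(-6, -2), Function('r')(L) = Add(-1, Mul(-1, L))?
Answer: 136350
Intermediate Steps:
G = 12
Function('q')(t, z) = Mul(Add(-2, t), Add(12, z)) (Function('q')(t, z) = Mul(Add(t, Add(-1, Mul(-1, 1))), Add(z, 12)) = Mul(Add(t, Add(-1, -1)), Add(12, z)) = Mul(Add(t, -2), Add(12, z)) = Mul(Add(-2, t), Add(12, z)))
Add(20250, Mul(-1, Function('q')(27, Mul(Add(Mul(-3, Add(-2, -4)), 79), Add(-82, 34))))) = Add(20250, Mul(-1, Add(-24, Mul(-2, Mul(Add(Mul(-3, Add(-2, -4)), 79), Add(-82, 34))), Mul(12, 27), Mul(27, Mul(Add(Mul(-3, Add(-2, -4)), 79), Add(-82, 34)))))) = Add(20250, Mul(-1, Add(-24, Mul(-2, Mul(Add(Mul(-3, -6), 79), -48)), 324, Mul(27, Mul(Add(Mul(-3, -6), 79), -48))))) = Add(20250, Mul(-1, Add(-24, Mul(-2, Mul(Add(18, 79), -48)), 324, Mul(27, Mul(Add(18, 79), -48))))) = Add(20250, Mul(-1, Add(-24, Mul(-2, Mul(97, -48)), 324, Mul(27, Mul(97, -48))))) = Add(20250, Mul(-1, Add(-24, Mul(-2, -4656), 324, Mul(27, -4656)))) = Add(20250, Mul(-1, Add(-24, 9312, 324, -125712))) = Add(20250, Mul(-1, -116100)) = Add(20250, 116100) = 136350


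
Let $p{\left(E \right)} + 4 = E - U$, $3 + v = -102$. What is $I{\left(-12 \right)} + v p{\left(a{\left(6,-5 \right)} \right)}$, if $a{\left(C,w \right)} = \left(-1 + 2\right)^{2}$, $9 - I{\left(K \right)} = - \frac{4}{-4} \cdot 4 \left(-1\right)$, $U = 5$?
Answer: $853$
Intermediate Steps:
$v = -105$ ($v = -3 - 102 = -105$)
$I{\left(K \right)} = 13$ ($I{\left(K \right)} = 9 - - \frac{4}{-4} \cdot 4 \left(-1\right) = 9 - \left(-4\right) \left(- \frac{1}{4}\right) 4 \left(-1\right) = 9 - 1 \cdot 4 \left(-1\right) = 9 - 4 \left(-1\right) = 9 - -4 = 9 + 4 = 13$)
$a{\left(C,w \right)} = 1$ ($a{\left(C,w \right)} = 1^{2} = 1$)
$p{\left(E \right)} = -9 + E$ ($p{\left(E \right)} = -4 + \left(E - 5\right) = -4 + \left(-5 + E\right) = -9 + E$)
$I{\left(-12 \right)} + v p{\left(a{\left(6,-5 \right)} \right)} = 13 - 105 \left(-9 + 1\right) = 13 - -840 = 13 + 840 = 853$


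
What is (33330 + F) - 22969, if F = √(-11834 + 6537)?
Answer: 10361 + I*√5297 ≈ 10361.0 + 72.781*I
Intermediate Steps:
F = I*√5297 (F = √(-5297) = I*√5297 ≈ 72.781*I)
(33330 + F) - 22969 = (33330 + I*√5297) - 22969 = 10361 + I*√5297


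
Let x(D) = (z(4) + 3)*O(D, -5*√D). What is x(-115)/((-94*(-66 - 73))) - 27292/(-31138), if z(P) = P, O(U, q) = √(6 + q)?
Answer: 13646/15569 + 7*√(6 - 5*I*√115)/13066 ≈ 0.87942 - 0.0026233*I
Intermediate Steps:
x(D) = 7*√(6 - 5*√D) (x(D) = (4 + 3)*√(6 - 5*√D) = 7*√(6 - 5*√D))
x(-115)/((-94*(-66 - 73))) - 27292/(-31138) = (7*√(6 - 5*I*√115))/((-94*(-66 - 73))) - 27292/(-31138) = (7*√(6 - 5*I*√115))/((-94*(-139))) - 27292*(-1/31138) = (7*√(6 - 5*I*√115))/13066 + 13646/15569 = (7*√(6 - 5*I*√115))*(1/13066) + 13646/15569 = 7*√(6 - 5*I*√115)/13066 + 13646/15569 = 13646/15569 + 7*√(6 - 5*I*√115)/13066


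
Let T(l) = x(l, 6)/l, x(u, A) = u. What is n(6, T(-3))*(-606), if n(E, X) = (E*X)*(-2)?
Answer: 7272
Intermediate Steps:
T(l) = 1 (T(l) = l/l = 1)
n(E, X) = -2*E*X
n(6, T(-3))*(-606) = -2*6*1*(-606) = -12*(-606) = 7272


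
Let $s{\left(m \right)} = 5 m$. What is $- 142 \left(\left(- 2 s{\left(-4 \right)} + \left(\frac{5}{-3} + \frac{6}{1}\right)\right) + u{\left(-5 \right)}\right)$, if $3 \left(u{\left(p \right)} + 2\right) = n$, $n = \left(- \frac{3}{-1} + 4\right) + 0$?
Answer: $- \frac{19028}{3} \approx -6342.7$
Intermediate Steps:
$n = 7$ ($n = \left(\left(-3\right) \left(-1\right) + 4\right) + 0 = \left(3 + 4\right) + 0 = 7 + 0 = 7$)
$u{\left(p \right)} = \frac{1}{3}$ ($u{\left(p \right)} = -2 + \frac{1}{3} \cdot 7 = -2 + \frac{7}{3} = \frac{1}{3}$)
$- 142 \left(\left(- 2 s{\left(-4 \right)} + \left(\frac{5}{-3} + \frac{6}{1}\right)\right) + u{\left(-5 \right)}\right) = - 142 \left(\left(- 2 \cdot 5 \left(-4\right) + \left(\frac{5}{-3} + \frac{6}{1}\right)\right) + \frac{1}{3}\right) = - 142 \left(\left(\left(-2\right) \left(-20\right) + \left(5 \left(- \frac{1}{3}\right) + 6 \cdot 1\right)\right) + \frac{1}{3}\right) = - 142 \left(\left(40 + \left(- \frac{5}{3} + 6\right)\right) + \frac{1}{3}\right) = - 142 \left(\left(40 + \frac{13}{3}\right) + \frac{1}{3}\right) = - 142 \left(\frac{133}{3} + \frac{1}{3}\right) = \left(-142\right) \frac{134}{3} = - \frac{19028}{3}$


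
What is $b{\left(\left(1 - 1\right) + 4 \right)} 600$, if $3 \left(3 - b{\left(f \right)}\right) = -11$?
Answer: $4000$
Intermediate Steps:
$b{\left(f \right)} = \frac{20}{3}$ ($b{\left(f \right)} = 3 - - \frac{11}{3} = 3 + \frac{11}{3} = \frac{20}{3}$)
$b{\left(\left(1 - 1\right) + 4 \right)} 600 = \frac{20}{3} \cdot 600 = 4000$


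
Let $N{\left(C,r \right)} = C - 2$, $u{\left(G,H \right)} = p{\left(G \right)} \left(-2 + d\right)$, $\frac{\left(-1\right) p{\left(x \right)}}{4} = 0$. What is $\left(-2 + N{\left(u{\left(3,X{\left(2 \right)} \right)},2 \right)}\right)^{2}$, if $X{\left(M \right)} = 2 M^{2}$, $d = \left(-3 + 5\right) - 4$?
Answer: $16$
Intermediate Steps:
$p{\left(x \right)} = 0$ ($p{\left(x \right)} = \left(-4\right) 0 = 0$)
$d = -2$ ($d = 2 - 4 = -2$)
$u{\left(G,H \right)} = 0$ ($u{\left(G,H \right)} = 0 \left(-2 - 2\right) = 0 \left(-4\right) = 0$)
$N{\left(C,r \right)} = -2 + C$ ($N{\left(C,r \right)} = C - 2 = -2 + C$)
$\left(-2 + N{\left(u{\left(3,X{\left(2 \right)} \right)},2 \right)}\right)^{2} = \left(-2 + \left(-2 + 0\right)\right)^{2} = \left(-2 - 2\right)^{2} = \left(-4\right)^{2} = 16$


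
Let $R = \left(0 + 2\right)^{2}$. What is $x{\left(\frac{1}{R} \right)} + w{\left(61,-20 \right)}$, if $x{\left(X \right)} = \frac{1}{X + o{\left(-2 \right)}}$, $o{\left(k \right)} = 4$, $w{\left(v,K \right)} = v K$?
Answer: $- \frac{20736}{17} \approx -1219.8$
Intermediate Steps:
$w{\left(v,K \right)} = K v$
$R = 4$ ($R = 2^{2} = 4$)
$x{\left(X \right)} = \frac{1}{4 + X}$ ($x{\left(X \right)} = \frac{1}{X + 4} = \frac{1}{4 + X}$)
$x{\left(\frac{1}{R} \right)} + w{\left(61,-20 \right)} = \frac{1}{4 + \frac{1}{4}} - 1220 = \frac{1}{\frac{17}{4}} - 1220 = \frac{4}{17} - 1220 = - \frac{20736}{17}$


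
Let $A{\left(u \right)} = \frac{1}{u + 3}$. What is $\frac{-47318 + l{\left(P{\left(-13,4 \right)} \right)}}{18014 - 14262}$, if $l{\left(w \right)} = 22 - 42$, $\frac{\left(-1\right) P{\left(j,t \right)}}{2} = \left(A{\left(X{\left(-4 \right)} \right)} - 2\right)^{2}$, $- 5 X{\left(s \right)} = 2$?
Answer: $- \frac{23669}{1876} \approx -12.617$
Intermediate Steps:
$X{\left(s \right)} = - \frac{2}{5}$ ($X{\left(s \right)} = \left(- \frac{1}{5}\right) 2 = - \frac{2}{5}$)
$A{\left(u \right)} = \frac{1}{3 + u}$
$P{\left(j,t \right)} = - \frac{882}{169}$ ($P{\left(j,t \right)} = - 2 \left(\frac{1}{3 - \frac{2}{5}} - 2\right)^{2} = - 2 \left(\frac{1}{\frac{13}{5}} - 2\right)^{2} = - 2 \left(\frac{5}{13} - 2\right)^{2} = - 2 \left(- \frac{21}{13}\right)^{2} = \left(-2\right) \frac{441}{169} = - \frac{882}{169}$)
$l{\left(w \right)} = -20$
$\frac{-47318 + l{\left(P{\left(-13,4 \right)} \right)}}{18014 - 14262} = \frac{-47318 - 20}{18014 - 14262} = - \frac{47338}{3752} = \left(-47338\right) \frac{1}{3752} = - \frac{23669}{1876}$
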